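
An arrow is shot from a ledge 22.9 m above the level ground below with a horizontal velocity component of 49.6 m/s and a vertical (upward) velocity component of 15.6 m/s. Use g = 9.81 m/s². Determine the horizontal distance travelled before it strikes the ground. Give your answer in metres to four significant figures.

Vertical motion (up positive, ground at y = 0): 4.905 t² − (15.60) t − 22.9 = 0, so t = (15.60 + √(15.60² + 2·9.81·22.9)) / 9.81 = (15.60 + 26.32) / 9.81 = 4.273 s.
Horizontal distance: R = vₓ t = 49.60 × 4.273 = 211.9 m.

211.9 m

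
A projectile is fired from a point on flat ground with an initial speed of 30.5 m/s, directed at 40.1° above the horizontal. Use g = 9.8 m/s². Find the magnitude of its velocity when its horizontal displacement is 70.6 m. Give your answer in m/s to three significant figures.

vₓ = 30.50 cos 40.1° = 23.33 m/s; v_y0 = 30.50 sin 40.1° = 19.65 m/s.
Time to reach x = 70.6 m: t = x/vₓ = 70.6/23.33 = 3.026 s.
Vertical velocity there: v_y = v_y0 − g t = 19.65 − 9.80 × 3.026 = −10.01 m/s.
Speed: √(vₓ² + v_y²) = √(23.33² + 10.01²) = 25.39 m/s.

25.4 m/s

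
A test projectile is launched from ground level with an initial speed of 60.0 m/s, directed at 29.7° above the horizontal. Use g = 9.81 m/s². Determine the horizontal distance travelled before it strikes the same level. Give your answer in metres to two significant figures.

Components: vₓ = 60.00 cos 29.7° = 52.12 m/s, v_y0 = 60.00 sin 29.7° = 29.73 m/s.
Flight time T = 2 v_y0 / g = 6.061 s.
Horizontal distance R = vₓ T = 52.12 × 6.061 = 315.9 m.

320 m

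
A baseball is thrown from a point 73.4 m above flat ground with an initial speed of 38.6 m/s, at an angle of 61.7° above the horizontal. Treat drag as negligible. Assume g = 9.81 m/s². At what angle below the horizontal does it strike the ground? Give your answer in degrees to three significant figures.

Components: vₓ = 38.60 cos 61.7° = 18.30 m/s, v_y0 = 38.60 sin 61.7° = 33.99 m/s.
The projectile lands when y = 73.4 + (33.99) t − ½·9.81·t² = 0. Positive root: t = (33.99 + √(33.99² + 2·9.81·73.4)) / 9.81 = (33.99 + 50.94) / 9.81 = 8.657 s.
At impact: v_y = v_y0 − g t = −50.94 m/s; vₓ = 18.30 m/s.
Angle below horizontal: arctan(|v_y|/vₓ) = arctan(50.94/18.30) = 70.24°.

70.2°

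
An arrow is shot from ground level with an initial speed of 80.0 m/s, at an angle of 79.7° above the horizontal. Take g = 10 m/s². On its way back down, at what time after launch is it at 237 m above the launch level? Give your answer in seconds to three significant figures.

Resolve: vₓ = 80.00 cos 79.7° = 14.30 m/s and v_y0 = 80.00 sin 79.7° = 78.71 m/s.
Height y(t) = 78.71 t − 5.000 t² = 237 gives 5.000 t² − 78.71 t + 237 = 0.
Quadratic formula: t = (78.71 ± √1455.4) / 10.0 = (78.71 ± 38.15) / 10.0 → t = 4.056 s or 11.69 s.
The descending-branch root is 11.69 s.

11.7 s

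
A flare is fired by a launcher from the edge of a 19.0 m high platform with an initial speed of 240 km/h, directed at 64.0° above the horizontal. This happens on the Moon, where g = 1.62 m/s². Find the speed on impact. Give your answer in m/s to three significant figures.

Convert: 240 km/h = 240/3.6 = 66.67 m/s.
Horizontal component vₓ = 66.67 cos 64.0° = 29.22 m/s; vertical v_y0 = 66.67 sin 64.0° = 59.92 m/s.
Vertical motion (up positive, ground at y = 0): 0.8100 t² − (59.92) t − 19.0 = 0, so t = (59.92 + √(59.92² + 2·1.62·19.0)) / 1.62 = (59.92 + 60.43) / 1.62 = 74.29 s.
Vertical velocity at impact: v_y = v_y0 − g t = 59.92 − 1.62 × 74.29 = −60.43 m/s.
Speed: |v| = √(vₓ² + v_y²) = √(29.22² + 60.43²) = 67.13 m/s.

67.1 m/s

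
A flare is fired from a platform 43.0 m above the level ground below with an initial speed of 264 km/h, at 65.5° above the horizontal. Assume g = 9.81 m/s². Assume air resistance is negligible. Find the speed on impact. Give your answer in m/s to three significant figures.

78.9 m/s

Convert: 264 km/h = 264/3.6 = 73.33 m/s.
Horizontal component vₓ = 73.33 cos 65.5° = 30.41 m/s; vertical v_y0 = 73.33 sin 65.5° = 66.73 m/s.
Vertical motion (up positive, ground at y = 0): 4.905 t² − (66.73) t − 43.0 = 0, so t = (66.73 + √(66.73² + 2·9.81·43.0)) / 9.81 = (66.73 + 72.78) / 9.81 = 14.22 s.
Vertical velocity at impact: v_y = v_y0 − g t = 66.73 − 9.81 × 14.22 = −72.78 m/s.
Speed: |v| = √(vₓ² + v_y²) = √(30.41² + 72.78²) = 78.88 m/s.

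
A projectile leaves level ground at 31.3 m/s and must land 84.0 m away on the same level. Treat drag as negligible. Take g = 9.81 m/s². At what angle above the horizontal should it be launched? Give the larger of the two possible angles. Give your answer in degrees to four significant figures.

61.37°

R = v₀² sin 2θ / g gives sin 2θ = gR/v₀² = 9.81·84.0/31.3² = 0.8411.
2θ = 57.26° or 180° − 57.26° = 122.7°, so θ = 28.63° or 61.37°.
The larger angle is 61.37°.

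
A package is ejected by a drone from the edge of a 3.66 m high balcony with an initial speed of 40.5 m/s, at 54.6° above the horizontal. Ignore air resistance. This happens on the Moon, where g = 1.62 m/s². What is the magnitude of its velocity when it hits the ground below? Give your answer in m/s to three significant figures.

Horizontal component vₓ = 40.50 cos 54.6° = 23.46 m/s; vertical v_y0 = 40.50 sin 54.6° = 33.01 m/s.
The projectile lands when y = 3.66 + (33.01) t − ½·1.62·t² = 0. Positive root: t = (33.01 + √(33.01² + 2·1.62·3.66)) / 1.62 = (33.01 + 33.19) / 1.62 = 40.87 s.
Vertical velocity at impact: v_y = v_y0 − g t = 33.01 − 1.62 × 40.87 = −33.19 m/s.
Speed: |v| = √(vₓ² + v_y²) = √(23.46² + 33.19²) = 40.65 m/s.

40.6 m/s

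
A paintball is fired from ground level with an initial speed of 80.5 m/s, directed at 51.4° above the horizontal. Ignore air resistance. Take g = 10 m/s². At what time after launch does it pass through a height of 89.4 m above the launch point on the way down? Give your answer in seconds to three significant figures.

Resolve: vₓ = 80.50 cos 51.4° = 50.22 m/s and v_y0 = 80.50 sin 51.4° = 62.91 m/s.
Require v_y0 t − ½ g t² = 89.4, i.e. 5.000 t² − 62.91 t + 89.4 = 0.
t = [62.91 ± √(62.91² − 2·10.0·89.4)] / 10.0 = (62.91 ± 46.58) / 10.0, so t = 1.633 s or t = 10.95 s.
The descending-branch root is 10.95 s.

10.9 s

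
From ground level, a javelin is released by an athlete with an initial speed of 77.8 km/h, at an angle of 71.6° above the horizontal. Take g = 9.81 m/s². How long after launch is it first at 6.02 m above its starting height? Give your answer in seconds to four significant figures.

Convert: 77.8 km/h = 77.8/3.6 = 21.61 m/s.
Resolve: vₓ = 21.61 cos 71.6° = 6.822 m/s and v_y0 = 21.61 sin 71.6° = 20.51 m/s.
Require v_y0 t − ½ g t² = 6.02, i.e. 4.905 t² − 20.51 t + 6.02 = 0.
Quadratic formula: t = (20.51 ± √302.39) / 9.81 = (20.51 ± 17.39) / 9.81 → t = 0.3177 s or 3.863 s.
The first (ascending) time is 0.3177 s.

0.3177 s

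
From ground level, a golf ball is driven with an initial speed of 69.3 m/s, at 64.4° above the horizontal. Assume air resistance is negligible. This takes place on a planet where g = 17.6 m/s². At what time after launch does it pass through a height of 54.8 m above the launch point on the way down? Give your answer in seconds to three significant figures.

Components: vₓ = 69.30 cos 64.4° = 29.94 m/s, v_y0 = 69.30 sin 64.4° = 62.50 m/s.
Height y(t) = 62.50 t − 8.800 t² = 54.8 gives 8.800 t² − 62.50 t + 54.8 = 0.
t = [62.50 ± √(62.50² − 2·17.6·54.8)] / 17.6 = (62.50 ± 44.46) / 17.6, so t = 1.025 s or t = 6.077 s.
The descending-branch root is 6.077 s.

6.08 s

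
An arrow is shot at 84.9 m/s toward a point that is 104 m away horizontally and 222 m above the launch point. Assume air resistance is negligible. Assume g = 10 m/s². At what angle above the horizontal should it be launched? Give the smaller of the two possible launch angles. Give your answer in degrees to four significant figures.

70.04°

Trajectory: y = x tanθ − g x² (1 + tan²θ)/(2v₀²). With x = 104, y = 222, v₀ = 84.9, g = 10.0:
7.503 tan²θ − 104 tanθ + (229.5) = 0.
tanθ = [104 ± √(104² − 4 × 7.503 × (229.5))] / (2 × 7.503) = (104 ± 62.68) / 15.01, giving tanθ = 2.754 or 11.11.
θ = 70.04° or 84.86°; the smaller is 70.04°.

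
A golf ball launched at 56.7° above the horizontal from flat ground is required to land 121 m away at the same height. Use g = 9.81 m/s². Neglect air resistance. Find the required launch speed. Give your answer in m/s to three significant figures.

On level ground R = v₀² sin 2θ / g ⇒ v₀ = √(gR / sin 2θ).
v₀ = √(9.81 × 121 / sin 113.4°) = √(1187 / 0.9178) = √1293.4 = 35.96 m/s.

36.0 m/s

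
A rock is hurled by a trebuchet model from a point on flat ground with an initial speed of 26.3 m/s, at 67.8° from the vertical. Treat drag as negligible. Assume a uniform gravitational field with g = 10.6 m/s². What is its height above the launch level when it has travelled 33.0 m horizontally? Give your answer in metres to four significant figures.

vₓ = 26.30 sin 67.8° = 24.35 m/s; v_y0 = 26.30 cos 67.8° = 9.937 m/s.
At x = 33.0 m, t = x/vₓ = 33.0/24.35 = 1.355 s.
Height: y = v_y0 t − ½ g t² = 9.937 × 1.355 − 5.300 × 1.355² = 13.47 − 9.734 = 3.733 m.

3.733 m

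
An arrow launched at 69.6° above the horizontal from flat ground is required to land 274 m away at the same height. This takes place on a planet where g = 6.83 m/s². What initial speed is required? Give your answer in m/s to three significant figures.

On level ground R = v₀² sin 2θ / g ⇒ v₀ = √(gR / sin 2θ).
v₀ = √(6.83 × 274 / sin 139.2°) = √(1871 / 0.6534) = √2864.0 = 53.52 m/s.

53.5 m/s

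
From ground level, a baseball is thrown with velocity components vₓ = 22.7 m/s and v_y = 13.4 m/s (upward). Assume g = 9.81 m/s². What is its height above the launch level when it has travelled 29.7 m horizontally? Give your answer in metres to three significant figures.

Time to reach x = 29.7 m: t = x/vₓ = 29.7/22.70 = 1.308 s.
Height: y = v_y0 t − ½ g t² = 13.40 × 1.308 − 4.905 × 1.308² = 17.53 − 8.397 = 9.136 m.

9.14 m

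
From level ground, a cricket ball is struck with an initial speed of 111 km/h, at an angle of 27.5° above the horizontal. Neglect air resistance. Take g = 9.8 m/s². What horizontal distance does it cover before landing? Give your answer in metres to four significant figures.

79.47 m

Convert: 111 km/h = 111/3.6 = 30.83 m/s.
Horizontal component vₓ = 30.83 cos 27.5° = 27.35 m/s; vertical v_y0 = 30.83 sin 27.5° = 14.24 m/s.
Flight time T = 2 v_y0 / g = 2.906 s.
Horizontal distance R = vₓ T = 27.35 × 2.906 = 79.47 m.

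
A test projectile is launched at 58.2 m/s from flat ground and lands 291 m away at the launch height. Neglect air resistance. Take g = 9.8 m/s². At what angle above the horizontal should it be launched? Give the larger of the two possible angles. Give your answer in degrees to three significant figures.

From R = (v₀²/g) sin 2θ: sin 2θ = 9.80 × 291 / 3387.2 = 0.8419.
2θ = 57.34° or 180° − 57.34° = 122.7°, so θ = 28.67° or 61.33°.
The larger angle is 61.33°.

61.3°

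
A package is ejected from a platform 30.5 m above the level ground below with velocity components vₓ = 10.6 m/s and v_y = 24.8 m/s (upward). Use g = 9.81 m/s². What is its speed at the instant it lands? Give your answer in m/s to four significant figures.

Vertical motion (up positive, ground at y = 0): 4.905 t² − (24.80) t − 30.5 = 0, so t = (24.80 + √(24.80² + 2·9.81·30.5)) / 9.81 = (24.80 + 34.83) / 9.81 = 6.079 s.
Vertical velocity at impact: v_y = v_y0 − g t = 24.80 − 9.81 × 6.079 = −34.83 m/s.
Speed: |v| = √(vₓ² + v_y²) = √(10.60² + 34.83²) = 36.41 m/s.

36.41 m/s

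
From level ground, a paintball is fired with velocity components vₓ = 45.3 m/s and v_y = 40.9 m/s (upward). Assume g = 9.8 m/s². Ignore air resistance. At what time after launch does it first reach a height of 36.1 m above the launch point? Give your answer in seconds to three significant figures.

Height y(t) = 40.90 t − 4.900 t² = 36.1 gives 4.900 t² − 40.90 t + 36.1 = 0.
Quadratic formula: t = (40.90 ± √965.25) / 9.80 = (40.90 ± 31.07) / 9.80 → t = 1.003 s or 7.344 s.
The first (ascending) time is 1.003 s.

1.00 s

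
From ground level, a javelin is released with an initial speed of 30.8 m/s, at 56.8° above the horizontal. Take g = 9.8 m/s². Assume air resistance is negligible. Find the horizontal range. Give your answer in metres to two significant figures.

Horizontal component vₓ = 30.80 cos 56.8° = 16.86 m/s; vertical v_y0 = 30.80 sin 56.8° = 25.77 m/s.
Flight time T = 2 v_y0 / g = 5.260 s.
Horizontal distance R = vₓ T = 16.86 × 5.260 = 88.70 m.

89 m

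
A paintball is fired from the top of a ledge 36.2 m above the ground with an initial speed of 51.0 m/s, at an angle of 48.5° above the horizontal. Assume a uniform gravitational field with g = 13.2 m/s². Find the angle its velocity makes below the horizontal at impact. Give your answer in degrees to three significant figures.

Horizontal component vₓ = 51.00 cos 48.5° = 33.79 m/s; vertical v_y0 = 51.00 sin 48.5° = 38.20 m/s.
With up positive and y = 0 at the ground: y(t) = 36.2 + (38.20) t − 6.600 t². Setting y = 0 and taking the positive root: t = [38.20 + √(38.20² + 2·13.2·36.2)] / 13.2 = (38.20 + 49.14) / 13.2 = 6.616 s.
At impact: v_y = v_y0 − g t = −49.14 m/s; vₓ = 33.79 m/s.
Angle below horizontal: arctan(|v_y|/vₓ) = arctan(49.14/33.79) = 55.48°.

55.5°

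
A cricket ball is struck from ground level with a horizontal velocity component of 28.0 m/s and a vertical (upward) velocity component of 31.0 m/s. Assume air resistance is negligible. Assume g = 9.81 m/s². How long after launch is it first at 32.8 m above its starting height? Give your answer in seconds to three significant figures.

Require v_y0 t − ½ g t² = 32.8, i.e. 4.905 t² − 31.00 t + 32.8 = 0.
Quadratic formula: t = (31.00 ± √317.46) / 9.81 = (31.00 ± 17.82) / 9.81 → t = 1.344 s or 4.976 s.
The first (ascending) time is 1.344 s.

1.34 s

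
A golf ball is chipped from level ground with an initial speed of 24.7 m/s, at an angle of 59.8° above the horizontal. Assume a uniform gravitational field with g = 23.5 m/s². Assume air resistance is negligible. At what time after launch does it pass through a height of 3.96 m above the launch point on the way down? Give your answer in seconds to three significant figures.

1.61 s

Horizontal component vₓ = 24.70 cos 59.8° = 12.42 m/s; vertical v_y0 = 24.70 sin 59.8° = 21.35 m/s.
Height y(t) = 21.35 t − 11.75 t² = 3.96 gives 11.75 t² − 21.35 t + 3.96 = 0.
t = [21.35 ± √(21.35² − 2·23.5·3.96)] / 23.5 = (21.35 ± 16.42) / 23.5, so t = 0.2097 s or t = 1.607 s.
The descending-branch root is 1.607 s.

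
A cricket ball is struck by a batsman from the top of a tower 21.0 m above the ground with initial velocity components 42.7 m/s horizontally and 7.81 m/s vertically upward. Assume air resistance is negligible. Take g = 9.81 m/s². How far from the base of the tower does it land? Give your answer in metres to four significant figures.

Vertical motion (up positive, ground at y = 0): 4.905 t² − (7.810) t − 21.0 = 0, so t = (7.810 + √(7.810² + 2·9.81·21.0)) / 9.81 = (7.810 + 21.75) / 9.81 = 3.013 s.
Horizontal distance: R = vₓ t = 42.70 × 3.013 = 128.7 m.

128.7 m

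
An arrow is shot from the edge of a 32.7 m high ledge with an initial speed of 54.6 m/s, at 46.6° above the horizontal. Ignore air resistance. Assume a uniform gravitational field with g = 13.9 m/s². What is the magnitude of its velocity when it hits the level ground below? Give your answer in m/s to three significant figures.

Resolve: vₓ = 54.60 cos 46.6° = 37.51 m/s and v_y0 = 54.60 sin 46.6° = 39.67 m/s.
The projectile lands when y = 32.7 + (39.67) t − ½·13.9·t² = 0. Positive root: t = (39.67 + √(39.67² + 2·13.9·32.7)) / 13.9 = (39.67 + 49.83) / 13.9 = 6.439 s.
Vertical velocity at impact: v_y = v_y0 − g t = 39.67 − 13.9 × 6.439 = −49.83 m/s.
Speed: |v| = √(vₓ² + v_y²) = √(37.51² + 49.83²) = 62.37 m/s.

62.4 m/s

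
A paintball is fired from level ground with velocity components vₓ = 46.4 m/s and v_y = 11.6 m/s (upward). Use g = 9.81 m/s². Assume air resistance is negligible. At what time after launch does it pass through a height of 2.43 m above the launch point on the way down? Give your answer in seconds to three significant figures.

2.13 s

Height y(t) = 11.60 t − 4.905 t² = 2.43 gives 4.905 t² − 11.60 t + 2.43 = 0.
t = [11.60 ± √(11.60² − 2·9.81·2.43)] / 9.81 = (11.60 ± 9.321) / 9.81, so t = 0.2323 s or t = 2.133 s.
The descending-branch root is 2.133 s.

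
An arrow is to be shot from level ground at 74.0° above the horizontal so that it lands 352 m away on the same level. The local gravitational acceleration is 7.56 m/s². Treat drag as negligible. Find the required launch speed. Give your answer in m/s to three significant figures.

70.9 m/s

From R = (v₀² / g) sin 2θ: v₀ = √(gR / sin 2θ).
v₀ = √(7.56 × 352 / sin 148.0°) = √(2661 / 0.5299) = √5021.7 = 70.86 m/s.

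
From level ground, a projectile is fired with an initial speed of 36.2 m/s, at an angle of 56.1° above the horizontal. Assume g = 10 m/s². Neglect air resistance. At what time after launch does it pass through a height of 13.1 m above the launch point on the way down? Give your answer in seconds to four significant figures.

Horizontal component vₓ = 36.20 cos 56.1° = 20.19 m/s; vertical v_y0 = 36.20 sin 56.1° = 30.05 m/s.
Set y = v_y0 t − ½ g t² = 13.1: 5.000 t² − 30.05 t + 13.1 = 0.
Quadratic formula: t = (30.05 ± √640.79) / 10.0 = (30.05 ± 25.31) / 10.0 → t = 0.4733 s or 5.536 s.
The descending-branch root is 5.536 s.

5.536 s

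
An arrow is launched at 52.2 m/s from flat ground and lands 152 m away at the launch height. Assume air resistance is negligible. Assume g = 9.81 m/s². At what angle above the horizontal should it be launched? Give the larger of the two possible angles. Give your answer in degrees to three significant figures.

R = v₀² sin 2θ / g gives sin 2θ = gR/v₀² = 9.81·152/52.2² = 0.5472.
2θ = 33.18° or 180° − 33.18° = 146.8°, so θ = 16.59° or 73.41°.
The larger angle is 73.41°.

73.4°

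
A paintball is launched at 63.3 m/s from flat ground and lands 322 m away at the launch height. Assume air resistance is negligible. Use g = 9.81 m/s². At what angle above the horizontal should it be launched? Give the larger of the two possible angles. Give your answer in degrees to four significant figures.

Level-ground range R = v₀² sin(2θ)/g ⇒ sin(2θ) = gR/v₀² = 9.81 × 322 / 63.3² = 0.7883.
2θ = 52.03° or 180° − 52.03° = 128.0°, so θ = 26.02° or 63.98°.
The larger angle is 63.98°.

63.98°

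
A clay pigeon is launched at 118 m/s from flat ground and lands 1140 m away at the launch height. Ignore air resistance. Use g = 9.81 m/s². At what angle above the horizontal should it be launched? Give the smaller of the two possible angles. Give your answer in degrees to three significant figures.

26.7°

From R = (v₀²/g) sin 2θ: sin 2θ = 9.81 × 1140 / 13924 = 0.8032.
2θ = 53.43° or 180° − 53.43° = 126.6°, so θ = 26.72° or 63.28°.
The smaller angle is 26.72°.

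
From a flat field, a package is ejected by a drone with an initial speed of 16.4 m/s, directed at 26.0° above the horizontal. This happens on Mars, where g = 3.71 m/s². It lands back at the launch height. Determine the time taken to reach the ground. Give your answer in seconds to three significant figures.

3.88 s

Resolve: vₓ = 16.40 cos 26.0° = 14.74 m/s and v_y0 = 16.40 sin 26.0° = 7.189 m/s.
Time of flight on level ground: T = 2 v_y0 / g = 2 × 7.189 / 3.71 = 3.876 s.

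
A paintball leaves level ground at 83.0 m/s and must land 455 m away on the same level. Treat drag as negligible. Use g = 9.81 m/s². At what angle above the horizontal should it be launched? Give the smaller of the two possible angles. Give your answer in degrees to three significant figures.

R = v₀² sin 2θ / g gives sin 2θ = gR/v₀² = 9.81·455/83.0² = 0.6479.
2θ = 40.39° or 180° − 40.39° = 139.6°, so θ = 20.19° or 69.81°.
The smaller angle is 20.19°.

20.2°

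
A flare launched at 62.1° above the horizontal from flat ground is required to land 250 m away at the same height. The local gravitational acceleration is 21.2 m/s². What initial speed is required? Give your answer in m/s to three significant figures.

From R = (v₀² / g) sin 2θ: v₀ = √(gR / sin 2θ).
v₀ = √(21.2 × 250 / sin 124.2°) = √(5300 / 0.8271) = √6408.1 = 80.05 m/s.

80.1 m/s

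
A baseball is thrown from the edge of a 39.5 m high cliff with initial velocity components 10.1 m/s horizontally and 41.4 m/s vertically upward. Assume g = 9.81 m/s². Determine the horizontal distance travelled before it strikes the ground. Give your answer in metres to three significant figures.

Vertical motion (up positive, ground at y = 0): 4.905 t² − (41.40) t − 39.5 = 0, so t = (41.40 + √(41.40² + 2·9.81·39.5)) / 9.81 = (41.40 + 49.89) / 9.81 = 9.306 s.
Horizontal distance: R = vₓ t = 10.10 × 9.306 = 93.99 m.

94.0 m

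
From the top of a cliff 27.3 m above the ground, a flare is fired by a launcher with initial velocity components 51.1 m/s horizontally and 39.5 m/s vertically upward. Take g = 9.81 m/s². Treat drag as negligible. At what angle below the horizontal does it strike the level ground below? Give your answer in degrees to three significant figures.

41.9°

The projectile lands when y = 27.3 + (39.50) t − ½·9.81·t² = 0. Positive root: t = (39.50 + √(39.50² + 2·9.81·27.3)) / 9.81 = (39.50 + 45.78) / 9.81 = 8.693 s.
At impact: v_y = v_y0 − g t = −45.78 m/s; vₓ = 51.10 m/s.
Angle below horizontal: arctan(|v_y|/vₓ) = arctan(45.78/51.10) = 41.86°.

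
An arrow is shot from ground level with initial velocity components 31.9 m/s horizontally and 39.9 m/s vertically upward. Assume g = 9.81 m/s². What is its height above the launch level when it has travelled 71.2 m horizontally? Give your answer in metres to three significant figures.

64.6 m

At x = 71.2 m, t = x/vₓ = 71.2/31.90 = 2.232 s.
Height: y = v_y0 t − ½ g t² = 39.90 × 2.232 − 4.905 × 2.232² = 89.06 − 24.44 = 64.62 m.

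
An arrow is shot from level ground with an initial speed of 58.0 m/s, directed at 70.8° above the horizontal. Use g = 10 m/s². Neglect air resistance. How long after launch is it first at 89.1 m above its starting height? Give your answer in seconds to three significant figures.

1.99 s

Resolve: vₓ = 58.00 cos 70.8° = 19.07 m/s and v_y0 = 58.00 sin 70.8° = 54.77 m/s.
Height y(t) = 54.77 t − 5.000 t² = 89.1 gives 5.000 t² − 54.77 t + 89.1 = 0.
t = [54.77 ± √(54.77² − 2·10.0·89.1)] / 10.0 = (54.77 ± 34.90) / 10.0, so t = 1.987 s or t = 8.968 s.
The first (ascending) time is 1.987 s.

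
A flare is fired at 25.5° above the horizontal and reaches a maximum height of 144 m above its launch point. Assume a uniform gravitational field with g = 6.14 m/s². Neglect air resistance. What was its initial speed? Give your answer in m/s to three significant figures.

At the peak v_y = 0, so v_y0 = √(2gH) = √(2 × 6.14 × 144) = 42.05 m/s.
v_y0 = v₀ sin θ ⇒ v₀ = 42.05 / sin 25.5° = 97.68 m/s.

97.7 m/s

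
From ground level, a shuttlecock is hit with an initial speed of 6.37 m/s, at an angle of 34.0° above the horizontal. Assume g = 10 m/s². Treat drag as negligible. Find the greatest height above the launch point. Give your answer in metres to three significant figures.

0.634 m

vₓ = 6.370 cos 34.0° = 5.281 m/s; v_y0 = 6.370 sin 34.0° = 3.562 m/s.
Maximum height: H = v_y0² / (2g) = 3.562² / (2 × 10.0) = 0.6344 m.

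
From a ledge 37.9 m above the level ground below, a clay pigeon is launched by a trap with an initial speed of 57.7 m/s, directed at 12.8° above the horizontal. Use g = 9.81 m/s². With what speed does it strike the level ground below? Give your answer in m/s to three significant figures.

63.8 m/s

Horizontal component vₓ = 57.70 cos 12.8° = 56.27 m/s; vertical v_y0 = 57.70 sin 12.8° = 12.78 m/s.
The projectile lands when y = 37.9 + (12.78) t − ½·9.81·t² = 0. Positive root: t = (12.78 + √(12.78² + 2·9.81·37.9)) / 9.81 = (12.78 + 30.12) / 9.81 = 4.373 s.
Vertical velocity at impact: v_y = v_y0 − g t = 12.78 − 9.81 × 4.373 = −30.12 m/s.
Speed: |v| = √(vₓ² + v_y²) = √(56.27² + 30.12²) = 63.82 m/s.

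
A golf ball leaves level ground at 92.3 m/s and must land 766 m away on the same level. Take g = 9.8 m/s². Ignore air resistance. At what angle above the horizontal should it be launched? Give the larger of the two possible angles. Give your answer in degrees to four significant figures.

59.11°

R = v₀² sin 2θ / g gives sin 2θ = gR/v₀² = 9.80·766/92.3² = 0.8812.
2θ = 61.78° or 180° − 61.78° = 118.2°, so θ = 30.89° or 59.11°.
The larger angle is 59.11°.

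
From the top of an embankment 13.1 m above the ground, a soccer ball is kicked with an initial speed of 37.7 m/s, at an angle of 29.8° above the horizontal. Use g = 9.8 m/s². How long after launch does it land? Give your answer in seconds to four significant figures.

4.427 s

Resolve: vₓ = 37.70 cos 29.8° = 32.71 m/s and v_y0 = 37.70 sin 29.8° = 18.74 m/s.
The projectile lands when y = 13.1 + (18.74) t − ½·9.80·t² = 0. Positive root: t = (18.74 + √(18.74² + 2·9.80·13.1)) / 9.80 = (18.74 + 24.65) / 9.80 = 4.427 s.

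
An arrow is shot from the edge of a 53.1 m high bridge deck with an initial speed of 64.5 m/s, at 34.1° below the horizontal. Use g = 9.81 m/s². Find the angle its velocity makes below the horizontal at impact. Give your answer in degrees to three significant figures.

Horizontal component vₓ = 64.50 cos 34.1° = 53.41 m/s; vertical v_y0 = −36.16 m/s (downward).
The projectile lands when y = 53.1 + (−36.16) t − ½·9.81·t² = 0. Positive root: t = (−36.16 + √(36.16² + 2·9.81·53.1)) / 9.81 = (−36.16 + 48.47) / 9.81 = 1.255 s.
At impact: v_y = v_y0 − g t = −48.47 m/s; vₓ = 53.41 m/s.
Angle below horizontal: arctan(|v_y|/vₓ) = arctan(48.47/53.41) = 42.22°.

42.2°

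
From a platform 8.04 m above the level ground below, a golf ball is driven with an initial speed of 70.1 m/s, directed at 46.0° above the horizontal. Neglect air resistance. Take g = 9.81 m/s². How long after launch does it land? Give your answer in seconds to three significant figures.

Resolve: vₓ = 70.10 cos 46.0° = 48.70 m/s and v_y0 = 70.10 sin 46.0° = 50.43 m/s.
Vertical motion (up positive, ground at y = 0): 4.905 t² − (50.43) t − 8.04 = 0, so t = (50.43 + √(50.43² + 2·9.81·8.04)) / 9.81 = (50.43 + 51.97) / 9.81 = 10.44 s.

10.4 s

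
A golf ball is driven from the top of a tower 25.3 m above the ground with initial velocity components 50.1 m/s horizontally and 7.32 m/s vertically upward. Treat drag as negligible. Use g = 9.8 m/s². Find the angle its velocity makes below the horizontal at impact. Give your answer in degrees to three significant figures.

The projectile lands when y = 25.3 + (7.320) t − ½·9.80·t² = 0. Positive root: t = (7.320 + √(7.320² + 2·9.80·25.3)) / 9.80 = (7.320 + 23.44) / 9.80 = 3.139 s.
At impact: v_y = v_y0 − g t = −23.44 m/s; vₓ = 50.10 m/s.
Angle below horizontal: arctan(|v_y|/vₓ) = arctan(23.44/50.10) = 25.07°.

25.1°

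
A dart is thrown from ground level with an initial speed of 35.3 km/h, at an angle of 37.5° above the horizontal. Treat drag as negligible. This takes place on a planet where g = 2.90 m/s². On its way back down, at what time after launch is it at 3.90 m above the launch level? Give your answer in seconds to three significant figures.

3.30 s

Convert: 35.3 km/h = 35.3/3.6 = 9.806 m/s.
Components: vₓ = 9.806 cos 37.5° = 7.779 m/s, v_y0 = 9.806 sin 37.5° = 5.969 m/s.
Height y(t) = 5.969 t − 1.450 t² = 3.90 gives 1.450 t² − 5.969 t + 3.90 = 0.
Quadratic formula: t = (5.969 ± √13.012) / 2.90 = (5.969 ± 3.607) / 2.90 → t = 0.8145 s or 3.302 s.
The descending-branch root is 3.302 s.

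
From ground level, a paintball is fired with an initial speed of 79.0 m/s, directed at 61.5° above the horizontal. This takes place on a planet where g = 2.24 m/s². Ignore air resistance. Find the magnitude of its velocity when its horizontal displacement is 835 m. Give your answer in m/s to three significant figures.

Horizontal component vₓ = 79.00 cos 61.5° = 37.70 m/s; vertical v_y0 = 79.00 sin 61.5° = 69.43 m/s.
Time to reach x = 835 m: t = x/vₓ = 835/37.70 = 22.15 s.
Vertical velocity there: v_y = v_y0 − g t = 69.43 − 2.24 × 22.15 = 19.81 m/s.
Speed: √(vₓ² + v_y²) = √(37.70² + 19.81²) = 42.58 m/s.

42.6 m/s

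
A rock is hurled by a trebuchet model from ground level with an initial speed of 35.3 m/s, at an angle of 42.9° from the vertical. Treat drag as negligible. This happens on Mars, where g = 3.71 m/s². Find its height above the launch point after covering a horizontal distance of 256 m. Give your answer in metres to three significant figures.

64.9 m

Components: vₓ = 35.30 sin 42.9° = 24.03 m/s, v_y0 = 35.30 cos 42.9° = 25.86 m/s.
At x = 256 m, t = x/vₓ = 256/24.03 = 10.65 s.
Height: y = v_y0 t − ½ g t² = 25.86 × 10.65 − 1.855 × 10.65² = 275.5 − 210.5 = 64.95 m.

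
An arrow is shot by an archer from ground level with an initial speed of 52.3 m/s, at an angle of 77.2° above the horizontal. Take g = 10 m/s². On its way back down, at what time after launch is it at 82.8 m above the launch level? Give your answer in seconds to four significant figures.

Resolve: vₓ = 52.30 cos 77.2° = 11.59 m/s and v_y0 = 52.30 sin 77.2° = 51.00 m/s.
Require v_y0 t − ½ g t² = 82.8, i.e. 5.000 t² − 51.00 t + 82.8 = 0.
Quadratic formula: t = (51.00 ± √945.03) / 10.0 = (51.00 ± 30.74) / 10.0 → t = 2.026 s or 8.174 s.
The descending-branch root is 8.174 s.

8.174 s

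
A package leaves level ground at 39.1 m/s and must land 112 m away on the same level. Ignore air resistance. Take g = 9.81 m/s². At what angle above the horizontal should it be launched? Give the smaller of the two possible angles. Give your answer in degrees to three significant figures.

23.0°

R = v₀² sin 2θ / g gives sin 2θ = gR/v₀² = 9.81·112/39.1² = 0.7187.
2θ = 45.95° or 180° − 45.95° = 134.1°, so θ = 22.97° or 67.03°.
The smaller angle is 22.97°.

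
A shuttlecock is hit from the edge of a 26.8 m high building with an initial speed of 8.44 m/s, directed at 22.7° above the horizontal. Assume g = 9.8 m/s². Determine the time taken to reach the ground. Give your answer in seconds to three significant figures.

vₓ = 8.440 cos 22.7° = 7.786 m/s; v_y0 = 8.440 sin 22.7° = 3.257 m/s.
The projectile lands when y = 26.8 + (3.257) t − ½·9.80·t² = 0. Positive root: t = (3.257 + √(3.257² + 2·9.80·26.8)) / 9.80 = (3.257 + 23.15) / 9.80 = 2.695 s.

2.69 s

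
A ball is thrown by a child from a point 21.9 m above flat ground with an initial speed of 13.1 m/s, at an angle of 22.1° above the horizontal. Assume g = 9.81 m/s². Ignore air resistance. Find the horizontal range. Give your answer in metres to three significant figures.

32.5 m

vₓ = 13.10 cos 22.1° = 12.14 m/s; v_y0 = 13.10 sin 22.1° = 4.929 m/s.
The projectile lands when y = 21.9 + (4.929) t − ½·9.81·t² = 0. Positive root: t = (4.929 + √(4.929² + 2·9.81·21.9)) / 9.81 = (4.929 + 21.31) / 9.81 = 2.674 s.
Horizontal distance: R = vₓ t = 12.14 × 2.674 = 32.46 m.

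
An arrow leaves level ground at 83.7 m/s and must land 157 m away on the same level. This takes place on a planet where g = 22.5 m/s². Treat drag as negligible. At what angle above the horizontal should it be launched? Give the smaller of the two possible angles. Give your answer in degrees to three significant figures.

Level-ground range R = v₀² sin(2θ)/g ⇒ sin(2θ) = gR/v₀² = 22.5 × 157 / 83.7² = 0.5042.
2θ = 30.28° or 180° − 30.28° = 149.7°, so θ = 15.14° or 74.86°.
The smaller angle is 15.14°.

15.1°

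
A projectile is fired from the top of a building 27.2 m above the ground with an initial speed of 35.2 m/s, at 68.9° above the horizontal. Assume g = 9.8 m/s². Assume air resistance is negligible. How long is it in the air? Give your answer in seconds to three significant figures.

Components: vₓ = 35.20 cos 68.9° = 12.67 m/s, v_y0 = 35.20 sin 68.9° = 32.84 m/s.
With up positive and y = 0 at the ground: y(t) = 27.2 + (32.84) t − 4.900 t². Setting y = 0 and taking the positive root: t = [32.84 + √(32.84² + 2·9.80·27.2)] / 9.80 = (32.84 + 40.14) / 9.80 = 7.447 s.

7.45 s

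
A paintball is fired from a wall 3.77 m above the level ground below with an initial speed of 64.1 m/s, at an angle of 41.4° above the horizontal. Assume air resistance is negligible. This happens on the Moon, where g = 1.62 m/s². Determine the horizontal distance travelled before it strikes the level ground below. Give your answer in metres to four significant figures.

Resolve: vₓ = 64.10 cos 41.4° = 48.08 m/s and v_y0 = 64.10 sin 41.4° = 42.39 m/s.
The projectile lands when y = 3.77 + (42.39) t − ½·1.62·t² = 0. Positive root: t = (42.39 + √(42.39² + 2·1.62·3.77)) / 1.62 = (42.39 + 42.53) / 1.62 = 52.42 s.
Horizontal distance: R = vₓ t = 48.08 × 52.42 = 2521 m.

2521 m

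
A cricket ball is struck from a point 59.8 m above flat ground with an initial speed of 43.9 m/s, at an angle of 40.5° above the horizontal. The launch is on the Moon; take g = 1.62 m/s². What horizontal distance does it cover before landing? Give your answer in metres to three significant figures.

1240 m

Components: vₓ = 43.90 cos 40.5° = 33.38 m/s, v_y0 = 43.90 sin 40.5° = 28.51 m/s.
The projectile lands when y = 59.8 + (28.51) t − ½·1.62·t² = 0. Positive root: t = (28.51 + √(28.51² + 2·1.62·59.8)) / 1.62 = (28.51 + 31.73) / 1.62 = 37.18 s.
Horizontal distance: R = vₓ t = 33.38 × 37.18 = 1241 m.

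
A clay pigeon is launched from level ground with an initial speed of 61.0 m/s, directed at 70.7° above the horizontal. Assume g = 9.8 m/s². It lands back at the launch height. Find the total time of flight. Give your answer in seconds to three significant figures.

Horizontal component vₓ = 61.00 cos 70.7° = 20.16 m/s; vertical v_y0 = 61.00 sin 70.7° = 57.57 m/s.
Landing at launch height ⇒ T = 2 v_y0 / g = 2 × 57.57 / 9.80 = 11.75 s.

11.7 s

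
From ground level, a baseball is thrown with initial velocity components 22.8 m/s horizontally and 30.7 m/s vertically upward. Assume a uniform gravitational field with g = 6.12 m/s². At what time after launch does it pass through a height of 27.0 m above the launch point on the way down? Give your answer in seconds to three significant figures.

9.06 s

Require v_y0 t − ½ g t² = 27.0, i.e. 3.060 t² − 30.70 t + 27.0 = 0.
Quadratic formula: t = (30.70 ± √612.01) / 6.12 = (30.70 ± 24.74) / 6.12 → t = 0.9740 s or 9.059 s.
The descending-branch root is 9.059 s.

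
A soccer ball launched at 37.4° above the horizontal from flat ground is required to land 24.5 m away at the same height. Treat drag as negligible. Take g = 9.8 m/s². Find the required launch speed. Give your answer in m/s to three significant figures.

15.8 m/s

On level ground R = v₀² sin 2θ / g ⇒ v₀ = √(gR / sin 2θ).
v₀ = √(9.80 × 24.5 / sin 74.80°) = √(240.1 / 0.9650) = √248.80 = 15.77 m/s.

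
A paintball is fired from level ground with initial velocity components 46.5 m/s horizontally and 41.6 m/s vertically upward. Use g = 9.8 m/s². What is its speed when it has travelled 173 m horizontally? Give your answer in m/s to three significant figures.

46.8 m/s

Time to reach x = 173 m: t = x/vₓ = 173/46.50 = 3.720 s.
Vertical velocity there: v_y = v_y0 − g t = 41.60 − 9.80 × 3.720 = 5.140 m/s.
Speed: √(vₓ² + v_y²) = √(46.50² + 5.140²) = 46.78 m/s.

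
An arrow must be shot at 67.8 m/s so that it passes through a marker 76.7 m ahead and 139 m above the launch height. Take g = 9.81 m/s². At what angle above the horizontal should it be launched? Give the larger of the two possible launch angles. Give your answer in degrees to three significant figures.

Trajectory: y = x tanθ − g x² (1 + tan²θ)/(2v₀²). With x = 76.7, y = 139, v₀ = 67.8, g = 9.81:
6.277 tan²θ − 76.7 tanθ + (145.3) = 0.
tanθ = [76.7 ± √(76.7² − 4 × 6.277 × (145.3))] / (2 × 6.277) = (76.7 ± 47.28) / 12.55, giving tanθ = 2.344 or 9.875.
θ = 66.89° or 84.22°; the larger is 84.22°.

84.2°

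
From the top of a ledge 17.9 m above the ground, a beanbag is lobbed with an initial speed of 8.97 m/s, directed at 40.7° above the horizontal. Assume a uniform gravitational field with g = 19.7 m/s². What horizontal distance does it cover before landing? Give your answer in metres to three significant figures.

11.4 m

vₓ = 8.970 cos 40.7° = 6.800 m/s; v_y0 = 8.970 sin 40.7° = 5.849 m/s.
With up positive and y = 0 at the ground: y(t) = 17.9 + (5.849) t − 9.850 t². Setting y = 0 and taking the positive root: t = [5.849 + √(5.849² + 2·19.7·17.9)] / 19.7 = (5.849 + 27.19) / 19.7 = 1.677 s.
Horizontal distance: R = vₓ t = 6.800 × 1.677 = 11.41 m.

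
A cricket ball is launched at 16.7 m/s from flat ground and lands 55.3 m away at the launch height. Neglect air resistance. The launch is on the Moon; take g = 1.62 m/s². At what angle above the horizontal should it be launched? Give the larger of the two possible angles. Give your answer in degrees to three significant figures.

80.6°

From R = (v₀²/g) sin 2θ: sin 2θ = 1.62 × 55.3 / 278.89 = 0.3212.
2θ = 18.74° or 180° − 18.74° = 161.3°, so θ = 9.368° or 80.63°.
The larger angle is 80.63°.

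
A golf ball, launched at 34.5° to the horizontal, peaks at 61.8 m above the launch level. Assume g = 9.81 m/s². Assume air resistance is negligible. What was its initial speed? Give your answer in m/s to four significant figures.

61.48 m/s

At the peak v_y = 0, so v_y0 = √(2gH) = √(2 × 9.81 × 61.8) = 34.82 m/s.
v_y0 = v₀ sin θ ⇒ v₀ = 34.82 / sin 34.5° = 61.48 m/s.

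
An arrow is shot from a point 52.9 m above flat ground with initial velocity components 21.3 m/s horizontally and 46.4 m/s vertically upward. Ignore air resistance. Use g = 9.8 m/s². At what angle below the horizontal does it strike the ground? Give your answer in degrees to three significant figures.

With up positive and y = 0 at the ground: y(t) = 52.9 + (46.40) t − 4.900 t². Setting y = 0 and taking the positive root: t = [46.40 + √(46.40² + 2·9.80·52.9)] / 9.80 = (46.40 + 56.48) / 9.80 = 10.50 s.
At impact: v_y = v_y0 − g t = −56.48 m/s; vₓ = 21.30 m/s.
Angle below horizontal: arctan(|v_y|/vₓ) = arctan(56.48/21.30) = 69.34°.

69.3°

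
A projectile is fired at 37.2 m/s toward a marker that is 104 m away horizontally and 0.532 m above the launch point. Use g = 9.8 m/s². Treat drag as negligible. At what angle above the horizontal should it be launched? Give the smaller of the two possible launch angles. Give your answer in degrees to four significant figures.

24.08°

Trajectory: y = x tanθ − g x² (1 + tan²θ)/(2v₀²). With x = 104, y = 0.532, v₀ = 37.2, g = 9.80:
38.30 tan²θ − 104 tanθ + (38.83) = 0.
tanθ = [104 ± √(104² − 4 × 38.30 × (38.83))] / (2 × 38.30) = (104 ± 69.77) / 76.60, giving tanθ = 0.4469 or 2.269.
θ = 24.08° or 66.21°; the smaller is 24.08°.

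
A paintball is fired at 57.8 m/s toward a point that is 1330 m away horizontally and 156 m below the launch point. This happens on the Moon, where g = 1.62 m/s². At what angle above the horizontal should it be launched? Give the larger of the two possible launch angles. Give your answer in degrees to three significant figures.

70.9°

Trajectory: y = x tanθ − g x² (1 + tan²θ)/(2v₀²). With x = 1330, y = −156, v₀ = 57.8, g = 1.62:
428.9 tan²θ − 1330 tanθ + (272.9) = 0.
tanθ = [1330 ± √(1330² − 4 × 428.9 × (272.9))] / (2 × 428.9) = (1330 ± 1141) / 857.8, giving tanθ = 0.2209 or 2.880.
θ = 12.46° or 70.85°; the larger is 70.85°.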